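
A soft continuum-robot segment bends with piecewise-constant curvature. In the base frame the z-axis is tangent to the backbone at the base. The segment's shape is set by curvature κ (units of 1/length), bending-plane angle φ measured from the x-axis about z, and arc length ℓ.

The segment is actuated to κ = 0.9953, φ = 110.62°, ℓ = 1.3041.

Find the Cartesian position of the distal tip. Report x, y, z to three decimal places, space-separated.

-0.258 0.687 0.968

θ = κ·ℓ = 0.9953 × 1.3041 = 1.29797 rad
ρ = (1 − cos θ)/κ = (1 − 0.26945)/0.9953 = 0.73400
z = sin θ / κ = 0.96301/0.9953 = 0.96756
x = ρ cos φ = 0.73400 × cos(110.62°) = -0.25849
y = ρ sin φ = 0.73400 × sin(110.62°) = 0.68697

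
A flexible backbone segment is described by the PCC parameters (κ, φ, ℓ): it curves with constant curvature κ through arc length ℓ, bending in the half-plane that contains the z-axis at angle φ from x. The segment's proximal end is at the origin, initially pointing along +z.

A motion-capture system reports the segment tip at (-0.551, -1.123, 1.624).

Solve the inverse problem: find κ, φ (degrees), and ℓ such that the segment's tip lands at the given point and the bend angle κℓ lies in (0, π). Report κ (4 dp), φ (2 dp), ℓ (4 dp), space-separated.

0.5954 243.87 2.2048

ρ = √(x²+y²) = √(-0.551² + -1.123²) = 1.25089
φ = atan2(y, x) mod 360° = atan2(-1.123, -0.551) = 243.8651°
|p|² = ρ² + z² = 1.25089² + 1.624² = 4.20211
κ = 2ρ / |p|² = 2×1.25089 / 4.20211 = 0.59536
θ = 2·atan2(ρ, z) = 2·atan2(1.25089, 1.624) = 1.31268 rad
ℓ = θ/κ = 1.31268/0.59536 = 2.20483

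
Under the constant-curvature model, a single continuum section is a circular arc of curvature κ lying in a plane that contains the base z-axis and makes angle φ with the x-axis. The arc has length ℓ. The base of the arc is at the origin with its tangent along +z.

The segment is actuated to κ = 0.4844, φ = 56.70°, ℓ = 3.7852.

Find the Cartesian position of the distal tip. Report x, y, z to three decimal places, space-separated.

θ = κ·ℓ = 0.4844 × 3.7852 = 1.83355 rad
ρ = (1 − cos θ)/κ = (1 − -0.25974)/0.4844 = 2.60062
z = sin θ / κ = 0.96568/0.4844 = 1.99356
x = ρ cos φ = 2.60062 × cos(56.70°) = 1.42780
y = ρ sin φ = 2.60062 × sin(56.70°) = 2.17362

1.428 2.174 1.994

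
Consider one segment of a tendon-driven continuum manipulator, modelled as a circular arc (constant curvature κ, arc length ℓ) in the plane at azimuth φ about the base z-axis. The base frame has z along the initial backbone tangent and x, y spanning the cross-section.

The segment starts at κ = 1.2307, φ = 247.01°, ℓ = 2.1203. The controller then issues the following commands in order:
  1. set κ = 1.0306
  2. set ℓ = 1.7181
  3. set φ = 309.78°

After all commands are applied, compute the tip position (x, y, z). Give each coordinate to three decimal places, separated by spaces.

0.744 -0.894 0.951

initial: κ=1.2307, φ=247.01°, ℓ=2.1203
cmd 1: set κ=1.0306 → (κ,φ,ℓ)=(1.0306,247.01°,2.1203) → tip=(-0.5974,-1.4082,0.7929)
cmd 2: set ℓ=1.7181 → (κ,φ,ℓ)=(1.0306,247.01°,1.7181) → tip=(-0.4542,-1.0706,0.9510)
cmd 3: set φ=309.78° → (κ,φ,ℓ)=(1.0306,309.78°,1.7181) → tip=(0.7441,-0.8937,0.9510)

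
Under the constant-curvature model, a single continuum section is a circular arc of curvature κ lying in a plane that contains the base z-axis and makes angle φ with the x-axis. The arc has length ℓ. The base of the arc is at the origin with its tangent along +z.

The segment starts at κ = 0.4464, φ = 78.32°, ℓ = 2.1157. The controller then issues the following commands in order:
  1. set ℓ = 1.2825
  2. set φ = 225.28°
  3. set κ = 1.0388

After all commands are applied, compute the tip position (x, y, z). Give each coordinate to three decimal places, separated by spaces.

initial: κ=0.4464, φ=78.32°, ℓ=2.1157
cmd 1: set ℓ=1.2825 → (κ,φ,ℓ)=(0.4464,78.32°,1.2825) → tip=(0.0723,0.3498,1.2136)
cmd 2: set φ=225.28° → (κ,φ,ℓ)=(0.4464,225.28°,1.2825) → tip=(-0.2513,-0.2538,1.2136)
cmd 3: set κ=1.0388 → (κ,φ,ℓ)=(1.0388,225.28°,1.2825) → tip=(-0.5173,-0.5224,0.9354)

-0.517 -0.522 0.935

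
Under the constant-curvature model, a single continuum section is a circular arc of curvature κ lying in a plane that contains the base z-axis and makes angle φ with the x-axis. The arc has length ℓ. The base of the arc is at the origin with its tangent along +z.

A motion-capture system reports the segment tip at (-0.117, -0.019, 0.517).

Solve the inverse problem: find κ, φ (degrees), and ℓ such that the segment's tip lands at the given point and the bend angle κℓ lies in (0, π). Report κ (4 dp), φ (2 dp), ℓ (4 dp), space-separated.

0.8426 189.22 0.5349

ρ = √(x²+y²) = √(-0.117² + -0.019²) = 0.11853
φ = atan2(y, x) mod 360° = atan2(-0.019, -0.117) = 189.2239°
|p|² = ρ² + z² = 0.11853² + 0.517² = 0.28134
κ = 2ρ / |p|² = 2×0.11853 / 0.28134 = 0.84263
θ = 2·atan2(ρ, z) = 2·atan2(0.11853, 0.517) = 0.45075 rad
ℓ = θ/κ = 0.45075/0.84263 = 0.53493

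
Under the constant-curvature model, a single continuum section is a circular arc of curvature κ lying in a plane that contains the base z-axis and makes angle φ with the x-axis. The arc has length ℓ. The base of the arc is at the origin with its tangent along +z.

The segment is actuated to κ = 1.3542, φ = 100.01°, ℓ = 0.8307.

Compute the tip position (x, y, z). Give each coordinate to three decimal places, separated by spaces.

-0.073 0.414 0.666

θ = κ·ℓ = 1.3542 × 0.8307 = 1.12493 rad
ρ = (1 − cos θ)/κ = (1 − 0.43124)/1.3542 = 0.42000
z = sin θ / κ = 0.90224/1.3542 = 0.66625
x = ρ cos φ = 0.42000 × cos(100.01°) = -0.07300
y = ρ sin φ = 0.42000 × sin(100.01°) = 0.41361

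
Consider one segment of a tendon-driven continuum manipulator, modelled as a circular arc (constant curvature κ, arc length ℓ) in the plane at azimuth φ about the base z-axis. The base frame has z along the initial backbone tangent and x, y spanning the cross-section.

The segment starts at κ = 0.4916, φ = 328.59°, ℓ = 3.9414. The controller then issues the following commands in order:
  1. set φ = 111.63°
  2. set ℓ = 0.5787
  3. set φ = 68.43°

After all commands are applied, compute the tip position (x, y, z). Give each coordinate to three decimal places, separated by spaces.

0.030 0.076 0.571

initial: κ=0.4916, φ=328.59°, ℓ=3.9414
cmd 1: set φ=111.63° → (κ,φ,ℓ)=(0.4916,111.63°,3.9414) → tip=(-1.0187,2.5691,1.8989)
cmd 2: set ℓ=0.5787 → (κ,φ,ℓ)=(0.4916,111.63°,0.5787) → tip=(-0.0301,0.0760,0.5709)
cmd 3: set φ=68.43° → (κ,φ,ℓ)=(0.4916,68.43°,0.5787) → tip=(0.0301,0.0760,0.5709)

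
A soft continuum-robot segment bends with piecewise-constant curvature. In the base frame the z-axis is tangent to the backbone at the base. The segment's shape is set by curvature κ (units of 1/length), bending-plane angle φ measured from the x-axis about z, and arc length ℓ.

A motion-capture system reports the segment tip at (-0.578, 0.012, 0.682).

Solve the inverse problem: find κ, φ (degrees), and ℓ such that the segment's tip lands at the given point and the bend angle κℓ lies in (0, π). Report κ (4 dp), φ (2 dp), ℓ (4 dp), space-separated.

1.4465 178.81 0.9722

ρ = √(x²+y²) = √(-0.578² + 0.012²) = 0.57812
φ = atan2(y, x) mod 360° = atan2(0.012, -0.578) = 178.8106°
|p|² = ρ² + z² = 0.57812² + 0.682² = 0.79935
κ = 2ρ / |p|² = 2×0.57812 / 0.79935 = 1.44648
θ = 2·atan2(ρ, z) = 2·atan2(0.57812, 0.682) = 1.40630 rad
ℓ = θ/κ = 1.40630/1.44648 = 0.97222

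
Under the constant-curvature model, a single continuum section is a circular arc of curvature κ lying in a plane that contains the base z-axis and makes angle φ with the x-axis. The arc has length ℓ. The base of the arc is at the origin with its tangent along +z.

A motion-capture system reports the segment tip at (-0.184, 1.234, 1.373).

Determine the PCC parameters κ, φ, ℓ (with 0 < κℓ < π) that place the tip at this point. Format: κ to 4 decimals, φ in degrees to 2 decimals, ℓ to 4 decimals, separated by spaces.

0.7250 98.48 2.0347

ρ = √(x²+y²) = √(-0.184² + 1.234²) = 1.24764
φ = atan2(y, x) mod 360° = atan2(1.234, -0.184) = 98.4808°
|p|² = ρ² + z² = 1.24764² + 1.373² = 3.44174
κ = 2ρ / |p|² = 2×1.24764 / 3.44174 = 0.72501
θ = 2·atan2(ρ, z) = 2·atan2(1.24764, 1.373) = 1.47520 rad
ℓ = θ/κ = 1.47520/0.72501 = 2.03474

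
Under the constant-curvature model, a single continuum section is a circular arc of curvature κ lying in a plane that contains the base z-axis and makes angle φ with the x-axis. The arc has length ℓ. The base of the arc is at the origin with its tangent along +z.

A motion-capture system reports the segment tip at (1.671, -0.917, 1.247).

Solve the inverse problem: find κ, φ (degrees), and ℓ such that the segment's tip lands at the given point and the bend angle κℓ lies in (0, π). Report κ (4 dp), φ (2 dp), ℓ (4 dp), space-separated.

ρ = √(x²+y²) = √(1.671² + -0.917²) = 1.90608
φ = atan2(y, x) mod 360° = atan2(-0.917, 1.671) = 331.2432°
|p|² = ρ² + z² = 1.90608² + 1.247² = 5.18814
κ = 2ρ / |p|² = 2×1.90608 / 5.18814 = 0.73478
θ = 2·atan2(ρ, z) = 2·atan2(1.90608, 1.247) = 1.98292 rad
ℓ = θ/κ = 1.98292/0.73478 = 2.69864

0.7348 331.24 2.6986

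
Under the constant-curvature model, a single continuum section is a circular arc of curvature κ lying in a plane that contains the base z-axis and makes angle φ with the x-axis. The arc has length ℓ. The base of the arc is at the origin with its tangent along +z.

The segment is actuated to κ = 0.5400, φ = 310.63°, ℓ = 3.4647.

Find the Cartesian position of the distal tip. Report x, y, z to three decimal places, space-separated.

θ = κ·ℓ = 0.5400 × 3.4647 = 1.87094 rad
ρ = (1 − cos θ)/κ = (1 − -0.29566)/0.5400 = 2.39936
z = sin θ / κ = 0.95529/0.5400 = 1.76906
x = ρ cos φ = 2.39936 × cos(310.63°) = 1.56240
y = ρ sin φ = 2.39936 × sin(310.63°) = -1.82095

1.562 -1.821 1.769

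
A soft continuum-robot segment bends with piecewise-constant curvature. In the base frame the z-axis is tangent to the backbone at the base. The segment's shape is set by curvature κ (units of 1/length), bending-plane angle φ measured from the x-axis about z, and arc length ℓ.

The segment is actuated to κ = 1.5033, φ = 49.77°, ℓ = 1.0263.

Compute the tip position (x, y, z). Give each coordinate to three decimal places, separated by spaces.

θ = κ·ℓ = 1.5033 × 1.0263 = 1.54284 rad
ρ = (1 − cos θ)/κ = (1 − 0.02796)/1.5033 = 0.64661
z = sin θ / κ = 0.99961/1.5033 = 0.66494
x = ρ cos φ = 0.64661 × cos(49.77°) = 0.41762
y = ρ sin φ = 0.64661 × sin(49.77°) = 0.49366

0.418 0.494 0.665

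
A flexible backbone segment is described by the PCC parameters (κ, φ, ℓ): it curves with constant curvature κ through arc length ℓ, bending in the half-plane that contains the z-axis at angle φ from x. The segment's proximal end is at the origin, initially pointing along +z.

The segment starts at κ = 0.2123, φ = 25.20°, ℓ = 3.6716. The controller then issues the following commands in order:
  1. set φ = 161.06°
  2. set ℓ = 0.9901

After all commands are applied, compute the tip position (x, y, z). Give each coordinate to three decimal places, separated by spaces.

initial: κ=0.2123, φ=25.20°, ℓ=3.6716
cmd 1: set φ=161.06° → (κ,φ,ℓ)=(0.2123,161.06°,3.6716) → tip=(-1.2863,0.4414,3.3109)
cmd 2: set ℓ=0.9901 → (κ,φ,ℓ)=(0.2123,161.06°,0.9901) → tip=(-0.0981,0.0337,0.9828)

-0.098 0.034 0.983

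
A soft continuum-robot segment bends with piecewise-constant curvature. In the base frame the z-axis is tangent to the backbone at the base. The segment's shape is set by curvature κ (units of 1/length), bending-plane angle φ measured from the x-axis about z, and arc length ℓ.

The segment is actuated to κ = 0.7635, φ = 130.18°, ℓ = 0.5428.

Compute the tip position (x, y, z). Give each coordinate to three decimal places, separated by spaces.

-0.072 0.085 0.527

θ = κ·ℓ = 0.7635 × 0.5428 = 0.41443 rad
ρ = (1 − cos θ)/κ = (1 − 0.91535)/0.7635 = 0.11088
z = sin θ / κ = 0.40267/0.7635 = 0.52740
x = ρ cos φ = 0.11088 × cos(130.18°) = -0.07154
y = ρ sin φ = 0.11088 × sin(130.18°) = 0.08471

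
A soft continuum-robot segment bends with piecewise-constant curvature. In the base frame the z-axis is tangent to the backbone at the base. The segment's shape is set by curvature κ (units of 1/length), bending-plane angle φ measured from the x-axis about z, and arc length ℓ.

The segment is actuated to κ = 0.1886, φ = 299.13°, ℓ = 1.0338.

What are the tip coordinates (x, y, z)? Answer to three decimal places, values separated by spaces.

0.049 -0.088 1.027

θ = κ·ℓ = 0.1886 × 1.0338 = 0.19497 rad
ρ = (1 − cos θ)/κ = (1 − 0.98105)/0.1886 = 0.10046
z = sin θ / κ = 0.19374/0.1886 = 1.02726
x = ρ cos φ = 0.10046 × cos(299.13°) = 0.04890
y = ρ sin φ = 0.10046 × sin(299.13°) = -0.08776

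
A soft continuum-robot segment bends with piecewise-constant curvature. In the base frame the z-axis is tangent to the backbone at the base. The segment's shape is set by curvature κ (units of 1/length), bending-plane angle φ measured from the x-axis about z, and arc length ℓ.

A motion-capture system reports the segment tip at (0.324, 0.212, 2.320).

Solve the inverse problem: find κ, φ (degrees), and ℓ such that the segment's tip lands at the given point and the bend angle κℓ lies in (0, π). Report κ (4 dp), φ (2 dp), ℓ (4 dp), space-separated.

ρ = √(x²+y²) = √(0.324² + 0.212²) = 0.38720
φ = atan2(y, x) mod 360° = atan2(0.212, 0.324) = 33.1976°
|p|² = ρ² + z² = 0.38720² + 2.320² = 5.53232
κ = 2ρ / |p|² = 2×0.38720 / 5.53232 = 0.13998
θ = 2·atan2(ρ, z) = 2·atan2(0.38720, 2.320) = 0.33074 rad
ℓ = θ/κ = 0.33074/0.13998 = 2.36284

0.1400 33.20 2.3628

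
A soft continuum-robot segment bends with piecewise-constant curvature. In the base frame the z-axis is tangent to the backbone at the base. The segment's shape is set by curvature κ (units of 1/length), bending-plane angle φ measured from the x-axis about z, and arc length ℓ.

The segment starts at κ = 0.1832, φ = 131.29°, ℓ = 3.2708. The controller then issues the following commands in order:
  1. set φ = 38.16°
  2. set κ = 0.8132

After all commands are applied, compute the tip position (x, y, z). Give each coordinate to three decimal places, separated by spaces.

initial: κ=0.1832, φ=131.29°, ℓ=3.2708
cmd 1: set φ=38.16° → (κ,φ,ℓ)=(0.1832,38.16°,3.2708) → tip=(0.7477,0.5876,3.0786)
cmd 2: set κ=0.8132 → (κ,φ,ℓ)=(0.8132,38.16°,3.2708) → tip=(1.8238,1.4331,0.5698)

1.824 1.433 0.570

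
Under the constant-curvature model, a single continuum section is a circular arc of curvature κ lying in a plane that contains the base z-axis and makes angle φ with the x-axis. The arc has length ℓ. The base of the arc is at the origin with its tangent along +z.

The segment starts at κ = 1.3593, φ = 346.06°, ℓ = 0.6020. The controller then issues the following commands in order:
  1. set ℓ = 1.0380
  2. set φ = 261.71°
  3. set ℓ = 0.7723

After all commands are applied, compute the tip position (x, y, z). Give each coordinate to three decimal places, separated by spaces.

-0.053 -0.366 0.638

initial: κ=1.3593, φ=346.06°, ℓ=0.6020
cmd 1: set ℓ=1.0380 → (κ,φ,ℓ)=(1.3593,346.06°,1.0380) → tip=(0.6004,-0.1490,0.7263)
cmd 2: set φ=261.71° → (κ,φ,ℓ)=(1.3593,261.71°,1.0380) → tip=(-0.0892,-0.6121,0.7263)
cmd 3: set ℓ=0.7723 → (κ,φ,ℓ)=(1.3593,261.71°,0.7723) → tip=(-0.0533,-0.3656,0.6381)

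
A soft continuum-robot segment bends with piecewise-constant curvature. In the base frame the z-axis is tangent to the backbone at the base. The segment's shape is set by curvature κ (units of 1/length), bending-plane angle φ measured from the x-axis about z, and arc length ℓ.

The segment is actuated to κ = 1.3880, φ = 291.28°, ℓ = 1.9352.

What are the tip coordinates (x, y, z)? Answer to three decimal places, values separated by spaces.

0.496 -1.274 0.317

θ = κ·ℓ = 1.3880 × 1.9352 = 2.68606 rad
ρ = (1 − cos θ)/κ = (1 − -0.89803)/1.3880 = 1.36745
z = sin θ / κ = 0.43994/1.3880 = 0.31696
x = ρ cos φ = 1.36745 × cos(291.28°) = 0.49628
y = ρ sin φ = 1.36745 × sin(291.28°) = -1.27422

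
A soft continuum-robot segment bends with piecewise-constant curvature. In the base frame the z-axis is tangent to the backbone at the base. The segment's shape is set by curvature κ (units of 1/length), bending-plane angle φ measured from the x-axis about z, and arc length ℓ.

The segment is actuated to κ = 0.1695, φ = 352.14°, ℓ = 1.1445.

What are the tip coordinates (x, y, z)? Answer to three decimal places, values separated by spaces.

0.110 -0.015 1.137

θ = κ·ℓ = 0.1695 × 1.1445 = 0.19399 rad
ρ = (1 − cos θ)/κ = (1 − 0.98124)/0.1695 = 0.11066
z = sin θ / κ = 0.19278/0.1695 = 1.13733
x = ρ cos φ = 0.11066 × cos(352.14°) = 0.10962
y = ρ sin φ = 0.11066 × sin(352.14°) = -0.01513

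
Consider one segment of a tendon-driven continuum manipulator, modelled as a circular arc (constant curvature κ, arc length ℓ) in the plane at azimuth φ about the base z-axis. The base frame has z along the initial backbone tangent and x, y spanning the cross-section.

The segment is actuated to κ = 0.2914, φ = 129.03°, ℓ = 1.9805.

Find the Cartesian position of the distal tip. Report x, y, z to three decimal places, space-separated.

-0.350 0.432 1.872

θ = κ·ℓ = 0.2914 × 1.9805 = 0.57712 rad
ρ = (1 − cos θ)/κ = (1 − 0.83804)/0.2914 = 0.55580
z = sin θ / κ = 0.54561/0.2914 = 1.87238
x = ρ cos φ = 0.55580 × cos(129.03°) = -0.35000
y = ρ sin φ = 0.55580 × sin(129.03°) = 0.43176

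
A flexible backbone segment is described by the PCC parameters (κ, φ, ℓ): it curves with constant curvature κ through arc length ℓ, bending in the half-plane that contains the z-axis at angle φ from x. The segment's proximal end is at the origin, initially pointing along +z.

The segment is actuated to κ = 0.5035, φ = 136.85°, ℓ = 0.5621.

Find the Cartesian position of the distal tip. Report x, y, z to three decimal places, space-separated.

θ = κ·ℓ = 0.5035 × 0.5621 = 0.28302 rad
ρ = (1 − cos θ)/κ = (1 − 0.96022)/0.5035 = 0.07901
z = sin θ / κ = 0.27925/0.5035 = 0.55463
x = ρ cos φ = 0.07901 × cos(136.85°) = -0.05764
y = ρ sin φ = 0.07901 × sin(136.85°) = 0.05404

-0.058 0.054 0.555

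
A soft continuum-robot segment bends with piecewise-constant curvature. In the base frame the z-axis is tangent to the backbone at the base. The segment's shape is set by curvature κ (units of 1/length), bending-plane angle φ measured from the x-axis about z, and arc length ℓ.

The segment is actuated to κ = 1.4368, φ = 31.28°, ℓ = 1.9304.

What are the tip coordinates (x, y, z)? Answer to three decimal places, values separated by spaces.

θ = κ·ℓ = 1.4368 × 1.9304 = 2.77360 rad
ρ = (1 − cos θ)/κ = (1 − -0.93305)/1.4368 = 1.34539
z = sin θ / κ = 0.35974/1.4368 = 0.25038
x = ρ cos φ = 1.34539 × cos(31.28°) = 1.14982
y = ρ sin φ = 1.34539 × sin(31.28°) = 0.69855

1.150 0.699 0.250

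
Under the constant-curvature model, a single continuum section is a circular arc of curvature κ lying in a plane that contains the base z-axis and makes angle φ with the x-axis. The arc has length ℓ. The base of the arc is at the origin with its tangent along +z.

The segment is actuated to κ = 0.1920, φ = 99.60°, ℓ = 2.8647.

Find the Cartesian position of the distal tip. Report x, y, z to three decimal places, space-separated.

θ = κ·ℓ = 0.1920 × 2.8647 = 0.55002 rad
ρ = (1 − cos θ)/κ = (1 − 0.85251)/0.1920 = 0.76816
z = sin θ / κ = 0.52271/0.1920 = 2.72243
x = ρ cos φ = 0.76816 × cos(99.60°) = -0.12811
y = ρ sin φ = 0.76816 × sin(99.60°) = 0.75741

-0.128 0.757 2.722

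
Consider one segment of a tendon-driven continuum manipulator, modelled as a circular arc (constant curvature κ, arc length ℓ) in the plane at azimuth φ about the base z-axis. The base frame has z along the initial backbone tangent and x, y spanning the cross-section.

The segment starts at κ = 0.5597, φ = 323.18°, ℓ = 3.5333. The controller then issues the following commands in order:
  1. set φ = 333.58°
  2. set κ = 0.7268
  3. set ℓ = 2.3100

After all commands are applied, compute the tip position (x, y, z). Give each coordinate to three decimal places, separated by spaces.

initial: κ=0.5597, φ=323.18°, ℓ=3.5333
cmd 1: set φ=333.58° → (κ,φ,ℓ)=(0.5597,333.58°,3.5333) → tip=(2.2332,-1.1095,1.6409)
cmd 2: set κ=0.7268 → (κ,φ,ℓ)=(0.7268,333.58°,3.5333) → tip=(2.2672,-1.1264,0.7466)
cmd 3: set ℓ=2.3100 → (κ,φ,ℓ)=(0.7268,333.58°,2.3100) → tip=(1.3651,-0.6783,1.3679)

1.365 -0.678 1.368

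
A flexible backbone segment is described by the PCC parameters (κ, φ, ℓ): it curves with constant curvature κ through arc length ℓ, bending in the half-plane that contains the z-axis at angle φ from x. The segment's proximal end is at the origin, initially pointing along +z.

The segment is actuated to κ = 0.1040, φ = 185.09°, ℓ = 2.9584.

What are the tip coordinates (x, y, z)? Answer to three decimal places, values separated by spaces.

-0.450 -0.040 2.912

θ = κ·ℓ = 0.1040 × 2.9584 = 0.30767 rad
ρ = (1 − cos θ)/κ = (1 − 0.95304)/0.1040 = 0.45153
z = sin θ / κ = 0.30284/0.1040 = 2.91195
x = ρ cos φ = 0.45153 × cos(185.09°) = -0.44975
y = ρ sin φ = 0.45153 × sin(185.09°) = -0.04006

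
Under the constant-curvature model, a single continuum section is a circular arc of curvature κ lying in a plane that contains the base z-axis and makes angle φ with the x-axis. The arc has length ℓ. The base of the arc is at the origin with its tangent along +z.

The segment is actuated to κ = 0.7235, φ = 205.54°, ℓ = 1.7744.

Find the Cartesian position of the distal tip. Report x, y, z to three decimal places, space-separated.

θ = κ·ℓ = 0.7235 × 1.7744 = 1.28378 rad
ρ = (1 − cos θ)/κ = (1 − 0.28309)/0.7235 = 0.99089
z = sin θ / κ = 0.95909/0.7235 = 1.32563
x = ρ cos φ = 0.99089 × cos(205.54°) = -0.89406
y = ρ sin φ = 0.99089 × sin(205.54°) = -0.42721

-0.894 -0.427 1.326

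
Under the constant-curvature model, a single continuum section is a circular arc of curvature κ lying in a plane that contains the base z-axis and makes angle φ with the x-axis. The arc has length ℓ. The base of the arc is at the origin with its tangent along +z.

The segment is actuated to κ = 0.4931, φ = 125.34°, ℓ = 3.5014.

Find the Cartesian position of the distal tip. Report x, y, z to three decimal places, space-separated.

θ = κ·ℓ = 0.4931 × 3.5014 = 1.72654 rad
ρ = (1 − cos θ)/κ = (1 − -0.15512)/0.4931 = 2.34256
z = sin θ / κ = 0.98790/0.4931 = 2.00344
x = ρ cos φ = 2.34256 × cos(125.34°) = -1.35500
y = ρ sin φ = 2.34256 × sin(125.34°) = 1.91090

-1.355 1.911 2.003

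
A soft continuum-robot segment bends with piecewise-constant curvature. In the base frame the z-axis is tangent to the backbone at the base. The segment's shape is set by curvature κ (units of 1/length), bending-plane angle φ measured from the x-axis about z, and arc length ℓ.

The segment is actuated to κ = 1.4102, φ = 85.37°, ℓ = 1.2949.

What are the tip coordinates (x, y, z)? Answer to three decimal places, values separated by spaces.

0.072 0.885 0.686

θ = κ·ℓ = 1.4102 × 1.2949 = 1.82607 rad
ρ = (1 − cos θ)/κ = (1 − -0.25251)/1.4102 = 0.88818
z = sin θ / κ = 0.96759/1.4102 = 0.68614
x = ρ cos φ = 0.88818 × cos(85.37°) = 0.07169
y = ρ sin φ = 0.88818 × sin(85.37°) = 0.88528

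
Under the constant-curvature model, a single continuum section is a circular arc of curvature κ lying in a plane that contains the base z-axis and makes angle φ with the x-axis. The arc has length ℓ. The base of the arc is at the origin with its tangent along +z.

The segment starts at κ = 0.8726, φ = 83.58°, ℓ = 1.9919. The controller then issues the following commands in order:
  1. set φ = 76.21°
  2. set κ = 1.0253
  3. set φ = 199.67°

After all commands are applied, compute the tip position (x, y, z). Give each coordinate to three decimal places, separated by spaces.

initial: κ=0.8726, φ=83.58°, ℓ=1.9919
cmd 1: set φ=76.21° → (κ,φ,ℓ)=(0.8726,76.21°,1.9919) → tip=(0.3187,1.2983,1.1300)
cmd 2: set κ=1.0253 → (κ,φ,ℓ)=(1.0253,76.21°,1.9919) → tip=(0.3381,1.3775,0.8689)
cmd 3: set φ=199.67° → (κ,φ,ℓ)=(1.0253,199.67°,1.9919) → tip=(-1.3356,-0.4774,0.8689)

-1.336 -0.477 0.869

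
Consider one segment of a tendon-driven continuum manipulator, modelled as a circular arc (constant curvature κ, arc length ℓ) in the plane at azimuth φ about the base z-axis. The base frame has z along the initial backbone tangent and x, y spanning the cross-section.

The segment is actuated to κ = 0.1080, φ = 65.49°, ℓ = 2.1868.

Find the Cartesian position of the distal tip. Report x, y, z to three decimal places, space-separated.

0.107 0.234 2.167

θ = κ·ℓ = 0.1080 × 2.1868 = 0.23617 rad
ρ = (1 − cos θ)/κ = (1 − 0.97224)/0.1080 = 0.25704
z = sin θ / κ = 0.23398/0.1080 = 2.16653
x = ρ cos φ = 0.25704 × cos(65.49°) = 0.10663
y = ρ sin φ = 0.25704 × sin(65.49°) = 0.23387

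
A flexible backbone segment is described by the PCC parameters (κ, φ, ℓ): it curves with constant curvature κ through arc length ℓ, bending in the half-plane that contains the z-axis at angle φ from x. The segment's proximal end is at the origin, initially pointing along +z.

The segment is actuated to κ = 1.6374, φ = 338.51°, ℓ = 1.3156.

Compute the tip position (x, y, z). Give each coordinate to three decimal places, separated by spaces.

θ = κ·ℓ = 1.6374 × 1.3156 = 2.15416 rad
ρ = (1 − cos θ)/κ = (1 − -0.55084)/1.6374 = 0.94713
z = sin θ / κ = 0.83461/1.6374 = 0.50972
x = ρ cos φ = 0.94713 × cos(338.51°) = 0.88129
y = ρ sin φ = 0.94713 × sin(338.51°) = -0.34697

0.881 -0.347 0.510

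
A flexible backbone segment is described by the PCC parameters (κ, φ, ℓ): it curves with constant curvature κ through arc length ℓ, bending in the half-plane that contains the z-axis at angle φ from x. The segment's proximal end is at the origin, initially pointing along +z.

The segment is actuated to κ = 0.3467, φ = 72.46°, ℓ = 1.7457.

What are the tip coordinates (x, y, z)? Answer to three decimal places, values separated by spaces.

θ = κ·ℓ = 0.3467 × 1.7457 = 0.60523 rad
ρ = (1 − cos θ)/κ = (1 − 0.82237)/0.3467 = 0.51235
z = sin θ / κ = 0.56895/0.3467 = 1.64106
x = ρ cos φ = 0.51235 × cos(72.46°) = 0.15441
y = ρ sin φ = 0.51235 × sin(72.46°) = 0.48853

0.154 0.489 1.641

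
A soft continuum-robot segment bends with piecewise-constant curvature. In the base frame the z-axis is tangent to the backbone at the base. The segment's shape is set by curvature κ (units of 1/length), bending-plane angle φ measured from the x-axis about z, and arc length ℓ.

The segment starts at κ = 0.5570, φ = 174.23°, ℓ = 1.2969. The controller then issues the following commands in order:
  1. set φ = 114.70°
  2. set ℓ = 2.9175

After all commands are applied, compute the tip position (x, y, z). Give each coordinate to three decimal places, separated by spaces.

-0.791 1.720 1.793

initial: κ=0.5570, φ=174.23°, ℓ=1.2969
cmd 1: set φ=114.70° → (κ,φ,ℓ)=(0.5570,114.70°,1.2969) → tip=(-0.1874,0.4074,1.1870)
cmd 2: set ℓ=2.9175 → (κ,φ,ℓ)=(0.5570,114.70°,2.9175) → tip=(-0.7909,1.7195,1.7927)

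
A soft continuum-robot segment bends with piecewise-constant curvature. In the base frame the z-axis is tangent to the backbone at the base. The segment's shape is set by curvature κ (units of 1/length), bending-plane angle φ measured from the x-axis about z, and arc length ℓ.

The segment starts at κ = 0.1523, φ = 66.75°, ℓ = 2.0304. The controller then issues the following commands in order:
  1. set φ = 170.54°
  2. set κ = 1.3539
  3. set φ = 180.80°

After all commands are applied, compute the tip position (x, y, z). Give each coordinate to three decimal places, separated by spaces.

initial: κ=0.1523, φ=66.75°, ℓ=2.0304
cmd 1: set φ=170.54° → (κ,φ,ℓ)=(0.1523,170.54°,2.0304) → tip=(-0.3072,0.0512,1.9982)
cmd 2: set κ=1.3539 → (κ,φ,ℓ)=(1.3539,170.54°,2.0304) → tip=(-1.4017,0.2336,0.2826)
cmd 3: set φ=180.80° → (κ,φ,ℓ)=(1.3539,180.80°,2.0304) → tip=(-1.4209,-0.0198,0.2826)

-1.421 -0.020 0.283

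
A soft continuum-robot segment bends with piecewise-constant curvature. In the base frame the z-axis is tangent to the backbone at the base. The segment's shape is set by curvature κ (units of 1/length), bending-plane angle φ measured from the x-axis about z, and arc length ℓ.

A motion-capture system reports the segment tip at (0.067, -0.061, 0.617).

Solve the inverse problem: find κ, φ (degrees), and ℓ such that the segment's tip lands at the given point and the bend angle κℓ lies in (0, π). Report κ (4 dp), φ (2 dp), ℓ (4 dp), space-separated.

0.4660 317.68 0.6258

ρ = √(x²+y²) = √(0.067² + -0.061²) = 0.09061
φ = atan2(y, x) mod 360° = atan2(-0.061, 0.067) = 317.6838°
|p|² = ρ² + z² = 0.09061² + 0.617² = 0.38890
κ = 2ρ / |p|² = 2×0.09061 / 0.38890 = 0.46598
θ = 2·atan2(ρ, z) = 2·atan2(0.09061, 0.617) = 0.29162 rad
ℓ = θ/κ = 0.29162/0.46598 = 0.62583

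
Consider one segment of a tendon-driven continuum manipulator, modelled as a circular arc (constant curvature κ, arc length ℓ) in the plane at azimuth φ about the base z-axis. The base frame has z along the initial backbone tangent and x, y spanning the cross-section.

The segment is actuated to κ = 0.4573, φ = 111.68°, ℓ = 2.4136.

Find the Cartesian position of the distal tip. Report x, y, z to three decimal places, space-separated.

-0.444 1.117 1.953

θ = κ·ℓ = 0.4573 × 2.4136 = 1.10374 rad
ρ = (1 − cos θ)/κ = (1 − 0.45026)/0.4573 = 1.20214
z = sin θ / κ = 0.89290/0.4573 = 1.95254
x = ρ cos φ = 1.20214 × cos(111.68°) = -0.44410
y = ρ sin φ = 1.20214 × sin(111.68°) = 1.11710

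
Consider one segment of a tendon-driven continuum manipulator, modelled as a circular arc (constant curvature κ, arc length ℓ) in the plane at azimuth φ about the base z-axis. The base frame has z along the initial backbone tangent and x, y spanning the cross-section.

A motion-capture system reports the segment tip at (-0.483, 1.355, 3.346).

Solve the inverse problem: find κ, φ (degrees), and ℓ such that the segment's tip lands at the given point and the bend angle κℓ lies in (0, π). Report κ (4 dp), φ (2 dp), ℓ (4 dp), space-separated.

ρ = √(x²+y²) = √(-0.483² + 1.355²) = 1.43851
φ = atan2(y, x) mod 360° = atan2(1.355, -0.483) = 109.6190°
|p|² = ρ² + z² = 1.43851² + 3.346² = 13.26503
κ = 2ρ / |p|² = 2×1.43851 / 13.26503 = 0.21689
θ = 2·atan2(ρ, z) = 2·atan2(1.43851, 3.346) = 0.81206 rad
ℓ = θ/κ = 0.81206/0.21689 = 3.74415

0.2169 109.62 3.7442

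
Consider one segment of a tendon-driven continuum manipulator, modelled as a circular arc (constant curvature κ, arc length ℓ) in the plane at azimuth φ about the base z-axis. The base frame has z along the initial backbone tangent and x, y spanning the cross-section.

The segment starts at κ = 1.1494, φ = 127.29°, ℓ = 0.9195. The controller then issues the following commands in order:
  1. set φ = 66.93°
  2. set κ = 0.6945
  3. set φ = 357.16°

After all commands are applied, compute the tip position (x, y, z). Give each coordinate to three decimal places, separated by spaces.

0.283 -0.014 0.858

initial: κ=1.1494, φ=127.29°, ℓ=0.9195
cmd 1: set φ=66.93° → (κ,φ,ℓ)=(1.1494,66.93°,0.9195) → tip=(0.1733,0.4069,0.7576)
cmd 2: set κ=0.6945 → (κ,φ,ℓ)=(0.6945,66.93°,0.9195) → tip=(0.1112,0.2611,0.8583)
cmd 3: set φ=357.16° → (κ,φ,ℓ)=(0.6945,357.16°,0.9195) → tip=(0.2834,-0.0141,0.8583)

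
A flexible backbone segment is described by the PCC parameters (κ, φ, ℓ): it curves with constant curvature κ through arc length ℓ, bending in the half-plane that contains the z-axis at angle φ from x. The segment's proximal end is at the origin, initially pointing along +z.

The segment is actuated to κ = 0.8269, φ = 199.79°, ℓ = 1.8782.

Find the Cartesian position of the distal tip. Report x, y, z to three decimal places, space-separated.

-1.118 -0.402 1.209

θ = κ·ℓ = 0.8269 × 1.8782 = 1.55308 rad
ρ = (1 − cos θ)/κ = (1 − 0.01771)/0.8269 = 1.18792
z = sin θ / κ = 0.99984/0.8269 = 1.20915
x = ρ cos φ = 1.18792 × cos(199.79°) = -1.11776
y = ρ sin φ = 1.18792 × sin(199.79°) = -0.40220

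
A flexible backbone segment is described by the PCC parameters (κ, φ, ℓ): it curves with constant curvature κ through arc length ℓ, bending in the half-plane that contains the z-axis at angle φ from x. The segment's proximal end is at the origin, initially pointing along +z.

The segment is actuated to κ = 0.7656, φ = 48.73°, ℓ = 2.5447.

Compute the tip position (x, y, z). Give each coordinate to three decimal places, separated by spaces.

1.179 1.344 1.214

θ = κ·ℓ = 0.7656 × 2.5447 = 1.94822 rad
ρ = (1 − cos θ)/κ = (1 − -0.36853)/0.7656 = 1.78752
z = sin θ / κ = 0.92962/0.7656 = 1.21423
x = ρ cos φ = 1.78752 × cos(48.73°) = 1.17907
y = ρ sin φ = 1.78752 × sin(48.73°) = 1.34352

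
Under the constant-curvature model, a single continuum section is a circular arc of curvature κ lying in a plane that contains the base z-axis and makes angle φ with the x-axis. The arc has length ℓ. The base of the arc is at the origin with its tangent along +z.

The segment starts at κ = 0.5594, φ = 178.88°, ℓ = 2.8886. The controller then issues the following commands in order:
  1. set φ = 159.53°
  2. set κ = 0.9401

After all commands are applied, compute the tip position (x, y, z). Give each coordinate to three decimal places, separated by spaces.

-1.904 0.711 0.440

initial: κ=0.5594, φ=178.88°, ℓ=2.8886
cmd 1: set φ=159.53° → (κ,φ,ℓ)=(0.5594,159.53°,2.8886) → tip=(-1.7502,0.6533,1.7858)
cmd 2: set κ=0.9401 → (κ,φ,ℓ)=(0.9401,159.53°,2.8886) → tip=(-1.9040,0.7107,0.4396)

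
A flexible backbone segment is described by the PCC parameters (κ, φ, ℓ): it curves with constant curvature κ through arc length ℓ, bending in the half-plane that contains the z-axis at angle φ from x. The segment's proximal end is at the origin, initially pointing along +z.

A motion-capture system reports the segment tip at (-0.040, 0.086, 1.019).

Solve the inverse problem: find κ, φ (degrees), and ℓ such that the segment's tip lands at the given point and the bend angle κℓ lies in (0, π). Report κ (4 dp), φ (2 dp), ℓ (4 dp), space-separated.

0.1811 114.94 1.0249

ρ = √(x²+y²) = √(-0.040² + 0.086²) = 0.09485
φ = atan2(y, x) mod 360° = atan2(0.086, -0.040) = 114.9439°
|p|² = ρ² + z² = 0.09485² + 1.019² = 1.04736
κ = 2ρ / |p|² = 2×0.09485 / 1.04736 = 0.18112
θ = 2·atan2(ρ, z) = 2·atan2(0.09485, 1.019) = 0.18562 rad
ℓ = θ/κ = 0.18562/0.18112 = 1.02488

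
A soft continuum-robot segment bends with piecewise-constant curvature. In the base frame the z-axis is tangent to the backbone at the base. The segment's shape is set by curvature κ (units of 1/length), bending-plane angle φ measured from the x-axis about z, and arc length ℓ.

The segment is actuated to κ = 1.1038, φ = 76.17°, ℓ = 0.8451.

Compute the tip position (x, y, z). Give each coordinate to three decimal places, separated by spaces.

θ = κ·ℓ = 1.1038 × 0.8451 = 0.93282 rad
ρ = (1 − cos θ)/κ = (1 − 0.59557)/1.1038 = 0.36640
z = sin θ / κ = 0.80330/1.1038 = 0.72776
x = ρ cos φ = 0.36640 × cos(76.17°) = 0.08758
y = ρ sin φ = 0.36640 × sin(76.17°) = 0.35578

0.088 0.356 0.728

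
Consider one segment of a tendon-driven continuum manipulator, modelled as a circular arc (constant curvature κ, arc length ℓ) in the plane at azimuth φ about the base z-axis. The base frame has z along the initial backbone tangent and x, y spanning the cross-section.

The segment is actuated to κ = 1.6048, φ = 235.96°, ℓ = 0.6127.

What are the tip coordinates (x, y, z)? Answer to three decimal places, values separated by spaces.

θ = κ·ℓ = 1.6048 × 0.6127 = 0.98326 rad
ρ = (1 − cos θ)/κ = (1 − 0.55431)/1.6048 = 0.27772
z = sin θ / κ = 0.83231/1.6048 = 0.51864
x = ρ cos φ = 0.27772 × cos(235.96°) = -0.15546
y = ρ sin φ = 0.27772 × sin(235.96°) = -0.23013

-0.155 -0.230 0.519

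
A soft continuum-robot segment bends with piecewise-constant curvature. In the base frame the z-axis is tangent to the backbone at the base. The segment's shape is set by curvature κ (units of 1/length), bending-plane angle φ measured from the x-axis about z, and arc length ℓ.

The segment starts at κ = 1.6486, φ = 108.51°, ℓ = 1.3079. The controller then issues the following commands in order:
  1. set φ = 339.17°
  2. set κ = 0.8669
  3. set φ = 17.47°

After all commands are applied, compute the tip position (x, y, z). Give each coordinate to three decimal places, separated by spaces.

initial: κ=1.6486, φ=108.51°, ℓ=1.3079
cmd 1: set φ=339.17° → (κ,φ,ℓ)=(1.6486,339.17°,1.3079) → tip=(0.8802,-0.3349,0.5056)
cmd 2: set κ=0.8669 → (κ,φ,ℓ)=(0.8669,339.17°,1.3079) → tip=(0.6219,-0.2366,1.0451)
cmd 3: set φ=17.47° → (κ,φ,ℓ)=(0.8669,17.47°,1.3079) → tip=(0.6347,0.1997,1.0451)

0.635 0.200 1.045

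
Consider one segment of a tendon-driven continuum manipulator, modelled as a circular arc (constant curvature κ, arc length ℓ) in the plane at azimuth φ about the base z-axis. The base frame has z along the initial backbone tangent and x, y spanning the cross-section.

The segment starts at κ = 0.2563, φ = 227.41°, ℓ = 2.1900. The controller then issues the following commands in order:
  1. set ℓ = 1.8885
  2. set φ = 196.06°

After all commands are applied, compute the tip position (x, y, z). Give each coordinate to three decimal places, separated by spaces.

initial: κ=0.2563, φ=227.41°, ℓ=2.1900
cmd 1: set ℓ=1.8885 → (κ,φ,ℓ)=(0.2563,227.41°,1.8885) → tip=(-0.3033,-0.3300,1.8156)
cmd 2: set φ=196.06° → (κ,φ,ℓ)=(0.2563,196.06°,1.8885) → tip=(-0.4307,-0.1240,1.8156)

-0.431 -0.124 1.816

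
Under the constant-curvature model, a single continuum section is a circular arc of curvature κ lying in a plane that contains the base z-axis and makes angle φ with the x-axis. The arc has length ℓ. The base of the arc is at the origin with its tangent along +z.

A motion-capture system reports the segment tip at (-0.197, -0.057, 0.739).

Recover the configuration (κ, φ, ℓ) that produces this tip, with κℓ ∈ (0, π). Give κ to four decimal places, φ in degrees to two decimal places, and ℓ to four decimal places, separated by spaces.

ρ = √(x²+y²) = √(-0.197² + -0.057²) = 0.20508
φ = atan2(y, x) mod 360° = atan2(-0.057, -0.197) = 196.1373°
|p|² = ρ² + z² = 0.20508² + 0.739² = 0.58818
κ = 2ρ / |p|² = 2×0.20508 / 0.58818 = 0.69734
θ = 2·atan2(ρ, z) = 2·atan2(0.20508, 0.739) = 0.54140 rad
ℓ = θ/κ = 0.54140/0.69734 = 0.77638

0.6973 196.14 0.7764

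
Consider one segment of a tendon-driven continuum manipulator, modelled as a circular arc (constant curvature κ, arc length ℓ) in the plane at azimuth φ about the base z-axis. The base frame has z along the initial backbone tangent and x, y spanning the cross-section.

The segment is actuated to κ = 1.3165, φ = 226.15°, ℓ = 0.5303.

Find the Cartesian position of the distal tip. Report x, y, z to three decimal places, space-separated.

θ = κ·ℓ = 1.3165 × 0.5303 = 0.69814 rad
ρ = (1 − cos θ)/κ = (1 − 0.76604)/1.3165 = 0.17771
z = sin θ / κ = 0.64279/1.3165 = 0.48826
x = ρ cos φ = 0.17771 × cos(226.15°) = -0.12312
y = ρ sin φ = 0.17771 × sin(226.15°) = -0.12816

-0.123 -0.128 0.488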